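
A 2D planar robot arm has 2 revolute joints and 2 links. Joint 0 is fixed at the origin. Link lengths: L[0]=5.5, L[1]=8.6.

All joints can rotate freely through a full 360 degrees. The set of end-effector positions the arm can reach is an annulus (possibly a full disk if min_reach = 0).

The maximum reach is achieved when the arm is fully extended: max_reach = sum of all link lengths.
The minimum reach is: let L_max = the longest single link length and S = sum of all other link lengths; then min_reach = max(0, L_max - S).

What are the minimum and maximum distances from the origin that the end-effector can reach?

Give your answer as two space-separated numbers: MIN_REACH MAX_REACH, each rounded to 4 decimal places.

Answer: 3.1000 14.1000

Derivation:
Link lengths: [5.5, 8.6]
max_reach = 5.5 + 8.6 = 14.1
L_max = max([5.5, 8.6]) = 8.6
S (sum of others) = 14.1 - 8.6 = 5.5
min_reach = max(0, 8.6 - 5.5) = max(0, 3.1) = 3.1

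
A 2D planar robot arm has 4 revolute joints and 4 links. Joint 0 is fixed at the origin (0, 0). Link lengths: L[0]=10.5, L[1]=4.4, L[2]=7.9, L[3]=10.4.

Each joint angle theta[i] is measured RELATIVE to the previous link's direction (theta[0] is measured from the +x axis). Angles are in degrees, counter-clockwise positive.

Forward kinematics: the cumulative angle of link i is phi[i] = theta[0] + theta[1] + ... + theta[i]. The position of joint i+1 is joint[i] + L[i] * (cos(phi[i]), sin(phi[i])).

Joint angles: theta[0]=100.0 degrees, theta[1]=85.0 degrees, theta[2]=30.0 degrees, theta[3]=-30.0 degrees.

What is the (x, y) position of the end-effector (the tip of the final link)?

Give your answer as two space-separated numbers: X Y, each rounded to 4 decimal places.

joint[0] = (0.0000, 0.0000)  (base)
link 0: phi[0] = 100 = 100 deg
  cos(100 deg) = -0.1736, sin(100 deg) = 0.9848
  joint[1] = (0.0000, 0.0000) + 10.5 * (-0.1736, 0.9848) = (0.0000 + -1.8233, 0.0000 + 10.3405) = (-1.8233, 10.3405)
link 1: phi[1] = 100 + 85 = 185 deg
  cos(185 deg) = -0.9962, sin(185 deg) = -0.0872
  joint[2] = (-1.8233, 10.3405) + 4.4 * (-0.9962, -0.0872) = (-1.8233 + -4.3833, 10.3405 + -0.3835) = (-6.2066, 9.9570)
link 2: phi[2] = 100 + 85 + 30 = 215 deg
  cos(215 deg) = -0.8192, sin(215 deg) = -0.5736
  joint[3] = (-6.2066, 9.9570) + 7.9 * (-0.8192, -0.5736) = (-6.2066 + -6.4713, 9.9570 + -4.5313) = (-12.6779, 5.4257)
link 3: phi[3] = 100 + 85 + 30 + -30 = 185 deg
  cos(185 deg) = -0.9962, sin(185 deg) = -0.0872
  joint[4] = (-12.6779, 5.4257) + 10.4 * (-0.9962, -0.0872) = (-12.6779 + -10.3604, 5.4257 + -0.9064) = (-23.0383, 4.5193)
End effector: (-23.0383, 4.5193)

Answer: -23.0383 4.5193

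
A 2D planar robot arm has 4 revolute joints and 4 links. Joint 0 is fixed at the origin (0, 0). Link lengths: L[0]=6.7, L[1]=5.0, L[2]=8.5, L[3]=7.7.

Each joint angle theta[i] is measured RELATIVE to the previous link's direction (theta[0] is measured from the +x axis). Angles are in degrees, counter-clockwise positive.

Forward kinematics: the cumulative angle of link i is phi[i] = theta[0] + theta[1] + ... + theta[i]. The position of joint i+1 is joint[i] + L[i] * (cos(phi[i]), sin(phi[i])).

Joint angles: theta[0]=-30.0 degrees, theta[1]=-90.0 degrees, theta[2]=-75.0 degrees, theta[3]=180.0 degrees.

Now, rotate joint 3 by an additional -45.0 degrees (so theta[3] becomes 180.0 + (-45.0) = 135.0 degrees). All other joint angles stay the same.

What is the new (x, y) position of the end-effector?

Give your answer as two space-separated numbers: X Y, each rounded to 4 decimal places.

Answer: -1.0580 -12.1486

Derivation:
joint[0] = (0.0000, 0.0000)  (base)
link 0: phi[0] = -30 = -30 deg
  cos(-30 deg) = 0.8660, sin(-30 deg) = -0.5000
  joint[1] = (0.0000, 0.0000) + 6.7 * (0.8660, -0.5000) = (0.0000 + 5.8024, 0.0000 + -3.3500) = (5.8024, -3.3500)
link 1: phi[1] = -30 + -90 = -120 deg
  cos(-120 deg) = -0.5000, sin(-120 deg) = -0.8660
  joint[2] = (5.8024, -3.3500) + 5 * (-0.5000, -0.8660) = (5.8024 + -2.5000, -3.3500 + -4.3301) = (3.3024, -7.6801)
link 2: phi[2] = -30 + -90 + -75 = -195 deg
  cos(-195 deg) = -0.9659, sin(-195 deg) = 0.2588
  joint[3] = (3.3024, -7.6801) + 8.5 * (-0.9659, 0.2588) = (3.3024 + -8.2104, -7.6801 + 2.2000) = (-4.9080, -5.4802)
link 3: phi[3] = -30 + -90 + -75 + 135 = -60 deg
  cos(-60 deg) = 0.5000, sin(-60 deg) = -0.8660
  joint[4] = (-4.9080, -5.4802) + 7.7 * (0.5000, -0.8660) = (-4.9080 + 3.8500, -5.4802 + -6.6684) = (-1.0580, -12.1486)
End effector: (-1.0580, -12.1486)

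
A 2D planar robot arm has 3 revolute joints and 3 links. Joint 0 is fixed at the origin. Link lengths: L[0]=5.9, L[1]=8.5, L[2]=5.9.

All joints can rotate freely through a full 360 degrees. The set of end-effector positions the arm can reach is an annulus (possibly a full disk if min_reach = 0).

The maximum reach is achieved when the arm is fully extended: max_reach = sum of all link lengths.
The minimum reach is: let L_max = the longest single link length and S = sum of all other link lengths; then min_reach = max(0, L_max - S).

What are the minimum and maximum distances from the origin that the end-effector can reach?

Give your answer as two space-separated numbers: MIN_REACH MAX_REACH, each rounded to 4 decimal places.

Link lengths: [5.9, 8.5, 5.9]
max_reach = 5.9 + 8.5 + 5.9 = 20.3
L_max = max([5.9, 8.5, 5.9]) = 8.5
S (sum of others) = 20.3 - 8.5 = 11.8
min_reach = max(0, 8.5 - 11.8) = max(0, -3.3) = 0

Answer: 0.0000 20.3000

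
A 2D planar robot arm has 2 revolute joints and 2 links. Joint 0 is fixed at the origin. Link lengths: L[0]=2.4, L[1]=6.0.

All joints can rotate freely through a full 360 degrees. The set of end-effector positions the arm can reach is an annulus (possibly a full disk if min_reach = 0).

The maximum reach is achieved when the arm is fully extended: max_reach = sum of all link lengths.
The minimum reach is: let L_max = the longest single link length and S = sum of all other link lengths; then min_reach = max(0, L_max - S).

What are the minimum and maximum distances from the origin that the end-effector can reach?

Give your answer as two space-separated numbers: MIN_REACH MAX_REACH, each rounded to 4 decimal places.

Link lengths: [2.4, 6.0]
max_reach = 2.4 + 6 = 8.4
L_max = max([2.4, 6.0]) = 6
S (sum of others) = 8.4 - 6 = 2.4
min_reach = max(0, 6 - 2.4) = max(0, 3.6) = 3.6

Answer: 3.6000 8.4000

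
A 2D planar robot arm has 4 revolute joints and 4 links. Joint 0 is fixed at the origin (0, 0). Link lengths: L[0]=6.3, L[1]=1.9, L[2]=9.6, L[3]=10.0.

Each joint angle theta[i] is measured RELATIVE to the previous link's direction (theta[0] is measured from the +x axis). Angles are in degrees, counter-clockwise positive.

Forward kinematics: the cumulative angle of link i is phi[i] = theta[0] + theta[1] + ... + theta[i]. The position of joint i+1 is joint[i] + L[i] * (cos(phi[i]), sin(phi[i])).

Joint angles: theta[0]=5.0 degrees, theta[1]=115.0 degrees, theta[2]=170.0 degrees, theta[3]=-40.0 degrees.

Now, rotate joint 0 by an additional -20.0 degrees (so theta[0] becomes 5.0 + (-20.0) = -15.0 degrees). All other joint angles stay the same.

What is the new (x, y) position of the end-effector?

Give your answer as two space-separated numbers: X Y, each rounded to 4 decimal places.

Answer: -0.6725 -17.0199

Derivation:
joint[0] = (0.0000, 0.0000)  (base)
link 0: phi[0] = -15 = -15 deg
  cos(-15 deg) = 0.9659, sin(-15 deg) = -0.2588
  joint[1] = (0.0000, 0.0000) + 6.3 * (0.9659, -0.2588) = (0.0000 + 6.0853, 0.0000 + -1.6306) = (6.0853, -1.6306)
link 1: phi[1] = -15 + 115 = 100 deg
  cos(100 deg) = -0.1736, sin(100 deg) = 0.9848
  joint[2] = (6.0853, -1.6306) + 1.9 * (-0.1736, 0.9848) = (6.0853 + -0.3299, -1.6306 + 1.8711) = (5.7554, 0.2406)
link 2: phi[2] = -15 + 115 + 170 = 270 deg
  cos(270 deg) = -0.0000, sin(270 deg) = -1.0000
  joint[3] = (5.7554, 0.2406) + 9.6 * (-0.0000, -1.0000) = (5.7554 + -0.0000, 0.2406 + -9.6000) = (5.7554, -9.3594)
link 3: phi[3] = -15 + 115 + 170 + -40 = 230 deg
  cos(230 deg) = -0.6428, sin(230 deg) = -0.7660
  joint[4] = (5.7554, -9.3594) + 10 * (-0.6428, -0.7660) = (5.7554 + -6.4279, -9.3594 + -7.6604) = (-0.6725, -17.0199)
End effector: (-0.6725, -17.0199)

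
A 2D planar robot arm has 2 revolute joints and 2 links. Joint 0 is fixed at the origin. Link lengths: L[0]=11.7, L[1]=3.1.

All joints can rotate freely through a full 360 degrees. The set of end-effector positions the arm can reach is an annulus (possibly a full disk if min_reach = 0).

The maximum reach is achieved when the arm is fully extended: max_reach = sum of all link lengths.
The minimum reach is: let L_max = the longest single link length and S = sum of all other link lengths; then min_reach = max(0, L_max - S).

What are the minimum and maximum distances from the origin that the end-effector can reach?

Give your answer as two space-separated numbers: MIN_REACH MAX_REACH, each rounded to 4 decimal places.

Link lengths: [11.7, 3.1]
max_reach = 11.7 + 3.1 = 14.8
L_max = max([11.7, 3.1]) = 11.7
S (sum of others) = 14.8 - 11.7 = 3.1
min_reach = max(0, 11.7 - 3.1) = max(0, 8.6) = 8.6

Answer: 8.6000 14.8000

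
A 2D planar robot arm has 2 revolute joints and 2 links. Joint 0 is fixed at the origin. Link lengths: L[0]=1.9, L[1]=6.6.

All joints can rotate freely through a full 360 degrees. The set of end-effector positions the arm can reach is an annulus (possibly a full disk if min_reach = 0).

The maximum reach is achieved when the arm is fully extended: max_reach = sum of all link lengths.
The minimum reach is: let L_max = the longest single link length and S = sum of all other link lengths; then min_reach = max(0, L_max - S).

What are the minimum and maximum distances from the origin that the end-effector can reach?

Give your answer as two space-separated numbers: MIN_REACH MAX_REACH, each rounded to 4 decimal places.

Answer: 4.7000 8.5000

Derivation:
Link lengths: [1.9, 6.6]
max_reach = 1.9 + 6.6 = 8.5
L_max = max([1.9, 6.6]) = 6.6
S (sum of others) = 8.5 - 6.6 = 1.9
min_reach = max(0, 6.6 - 1.9) = max(0, 4.7) = 4.7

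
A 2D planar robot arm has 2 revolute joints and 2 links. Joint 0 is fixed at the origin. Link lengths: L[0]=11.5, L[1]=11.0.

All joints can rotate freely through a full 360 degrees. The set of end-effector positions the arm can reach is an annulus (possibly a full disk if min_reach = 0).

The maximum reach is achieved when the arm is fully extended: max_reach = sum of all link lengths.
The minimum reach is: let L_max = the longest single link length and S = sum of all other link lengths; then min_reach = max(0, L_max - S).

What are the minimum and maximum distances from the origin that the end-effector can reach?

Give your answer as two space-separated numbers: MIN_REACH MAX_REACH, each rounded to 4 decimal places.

Answer: 0.5000 22.5000

Derivation:
Link lengths: [11.5, 11.0]
max_reach = 11.5 + 11 = 22.5
L_max = max([11.5, 11.0]) = 11.5
S (sum of others) = 22.5 - 11.5 = 11
min_reach = max(0, 11.5 - 11) = max(0, 0.5) = 0.5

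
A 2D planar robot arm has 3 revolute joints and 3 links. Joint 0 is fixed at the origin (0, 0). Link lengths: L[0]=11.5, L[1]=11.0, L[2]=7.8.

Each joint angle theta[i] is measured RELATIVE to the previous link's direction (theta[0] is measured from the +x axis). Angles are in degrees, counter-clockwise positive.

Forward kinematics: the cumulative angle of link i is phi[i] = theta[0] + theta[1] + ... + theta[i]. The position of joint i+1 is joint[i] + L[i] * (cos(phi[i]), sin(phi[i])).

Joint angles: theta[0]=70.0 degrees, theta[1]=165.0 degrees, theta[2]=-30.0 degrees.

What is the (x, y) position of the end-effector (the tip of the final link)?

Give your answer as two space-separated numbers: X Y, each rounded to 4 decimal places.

joint[0] = (0.0000, 0.0000)  (base)
link 0: phi[0] = 70 = 70 deg
  cos(70 deg) = 0.3420, sin(70 deg) = 0.9397
  joint[1] = (0.0000, 0.0000) + 11.5 * (0.3420, 0.9397) = (0.0000 + 3.9332, 0.0000 + 10.8065) = (3.9332, 10.8065)
link 1: phi[1] = 70 + 165 = 235 deg
  cos(235 deg) = -0.5736, sin(235 deg) = -0.8192
  joint[2] = (3.9332, 10.8065) + 11 * (-0.5736, -0.8192) = (3.9332 + -6.3093, 10.8065 + -9.0107) = (-2.3761, 1.7958)
link 2: phi[2] = 70 + 165 + -30 = 205 deg
  cos(205 deg) = -0.9063, sin(205 deg) = -0.4226
  joint[3] = (-2.3761, 1.7958) + 7.8 * (-0.9063, -0.4226) = (-2.3761 + -7.0692, 1.7958 + -3.2964) = (-9.4453, -1.5006)
End effector: (-9.4453, -1.5006)

Answer: -9.4453 -1.5006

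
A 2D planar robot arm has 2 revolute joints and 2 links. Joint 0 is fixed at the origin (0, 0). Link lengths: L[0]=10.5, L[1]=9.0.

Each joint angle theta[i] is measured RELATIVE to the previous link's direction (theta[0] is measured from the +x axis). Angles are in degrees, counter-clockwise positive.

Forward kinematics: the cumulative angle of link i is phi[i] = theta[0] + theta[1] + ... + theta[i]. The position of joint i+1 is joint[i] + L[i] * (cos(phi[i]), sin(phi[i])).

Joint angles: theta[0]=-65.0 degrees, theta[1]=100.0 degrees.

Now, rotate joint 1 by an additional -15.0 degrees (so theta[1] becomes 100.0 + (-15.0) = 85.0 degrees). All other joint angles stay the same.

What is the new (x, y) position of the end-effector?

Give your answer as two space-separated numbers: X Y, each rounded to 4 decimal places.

Answer: 12.8947 -6.4381

Derivation:
joint[0] = (0.0000, 0.0000)  (base)
link 0: phi[0] = -65 = -65 deg
  cos(-65 deg) = 0.4226, sin(-65 deg) = -0.9063
  joint[1] = (0.0000, 0.0000) + 10.5 * (0.4226, -0.9063) = (0.0000 + 4.4375, 0.0000 + -9.5162) = (4.4375, -9.5162)
link 1: phi[1] = -65 + 85 = 20 deg
  cos(20 deg) = 0.9397, sin(20 deg) = 0.3420
  joint[2] = (4.4375, -9.5162) + 9 * (0.9397, 0.3420) = (4.4375 + 8.4572, -9.5162 + 3.0782) = (12.8947, -6.4381)
End effector: (12.8947, -6.4381)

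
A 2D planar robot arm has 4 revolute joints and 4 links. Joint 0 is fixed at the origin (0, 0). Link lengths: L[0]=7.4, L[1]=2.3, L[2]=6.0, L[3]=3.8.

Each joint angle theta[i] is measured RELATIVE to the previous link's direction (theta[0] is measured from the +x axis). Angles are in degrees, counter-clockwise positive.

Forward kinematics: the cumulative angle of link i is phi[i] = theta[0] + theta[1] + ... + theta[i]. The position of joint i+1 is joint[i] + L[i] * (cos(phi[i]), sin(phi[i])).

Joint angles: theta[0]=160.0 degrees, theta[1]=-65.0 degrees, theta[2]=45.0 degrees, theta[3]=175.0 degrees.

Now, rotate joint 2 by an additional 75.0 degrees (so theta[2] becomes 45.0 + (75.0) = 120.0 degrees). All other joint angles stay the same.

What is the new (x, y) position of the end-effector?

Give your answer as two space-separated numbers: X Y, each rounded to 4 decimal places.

Answer: -8.7782 3.2807

Derivation:
joint[0] = (0.0000, 0.0000)  (base)
link 0: phi[0] = 160 = 160 deg
  cos(160 deg) = -0.9397, sin(160 deg) = 0.3420
  joint[1] = (0.0000, 0.0000) + 7.4 * (-0.9397, 0.3420) = (0.0000 + -6.9537, 0.0000 + 2.5309) = (-6.9537, 2.5309)
link 1: phi[1] = 160 + -65 = 95 deg
  cos(95 deg) = -0.0872, sin(95 deg) = 0.9962
  joint[2] = (-6.9537, 2.5309) + 2.3 * (-0.0872, 0.9962) = (-6.9537 + -0.2005, 2.5309 + 2.2912) = (-7.1542, 4.8222)
link 2: phi[2] = 160 + -65 + 120 = 215 deg
  cos(215 deg) = -0.8192, sin(215 deg) = -0.5736
  joint[3] = (-7.1542, 4.8222) + 6 * (-0.8192, -0.5736) = (-7.1542 + -4.9149, 4.8222 + -3.4415) = (-12.0691, 1.3807)
link 3: phi[3] = 160 + -65 + 120 + 175 = 390 deg
  cos(390 deg) = 0.8660, sin(390 deg) = 0.5000
  joint[4] = (-12.0691, 1.3807) + 3.8 * (0.8660, 0.5000) = (-12.0691 + 3.2909, 1.3807 + 1.9000) = (-8.7782, 3.2807)
End effector: (-8.7782, 3.2807)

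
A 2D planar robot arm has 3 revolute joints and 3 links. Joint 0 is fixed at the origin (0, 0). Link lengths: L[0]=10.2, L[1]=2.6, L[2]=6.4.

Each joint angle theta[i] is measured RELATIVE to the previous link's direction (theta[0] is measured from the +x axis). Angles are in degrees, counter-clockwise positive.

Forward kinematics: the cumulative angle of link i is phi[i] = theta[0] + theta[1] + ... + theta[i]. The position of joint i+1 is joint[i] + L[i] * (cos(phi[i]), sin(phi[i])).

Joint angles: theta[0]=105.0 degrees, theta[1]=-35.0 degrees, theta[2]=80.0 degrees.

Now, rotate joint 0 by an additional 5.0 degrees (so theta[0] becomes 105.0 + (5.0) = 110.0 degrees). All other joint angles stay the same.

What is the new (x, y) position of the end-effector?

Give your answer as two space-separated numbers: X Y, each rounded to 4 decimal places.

joint[0] = (0.0000, 0.0000)  (base)
link 0: phi[0] = 110 = 110 deg
  cos(110 deg) = -0.3420, sin(110 deg) = 0.9397
  joint[1] = (0.0000, 0.0000) + 10.2 * (-0.3420, 0.9397) = (0.0000 + -3.4886, 0.0000 + 9.5849) = (-3.4886, 9.5849)
link 1: phi[1] = 110 + -35 = 75 deg
  cos(75 deg) = 0.2588, sin(75 deg) = 0.9659
  joint[2] = (-3.4886, 9.5849) + 2.6 * (0.2588, 0.9659) = (-3.4886 + 0.6729, 9.5849 + 2.5114) = (-2.8157, 12.0963)
link 2: phi[2] = 110 + -35 + 80 = 155 deg
  cos(155 deg) = -0.9063, sin(155 deg) = 0.4226
  joint[3] = (-2.8157, 12.0963) + 6.4 * (-0.9063, 0.4226) = (-2.8157 + -5.8004, 12.0963 + 2.7048) = (-8.6160, 14.8010)
End effector: (-8.6160, 14.8010)

Answer: -8.6160 14.8010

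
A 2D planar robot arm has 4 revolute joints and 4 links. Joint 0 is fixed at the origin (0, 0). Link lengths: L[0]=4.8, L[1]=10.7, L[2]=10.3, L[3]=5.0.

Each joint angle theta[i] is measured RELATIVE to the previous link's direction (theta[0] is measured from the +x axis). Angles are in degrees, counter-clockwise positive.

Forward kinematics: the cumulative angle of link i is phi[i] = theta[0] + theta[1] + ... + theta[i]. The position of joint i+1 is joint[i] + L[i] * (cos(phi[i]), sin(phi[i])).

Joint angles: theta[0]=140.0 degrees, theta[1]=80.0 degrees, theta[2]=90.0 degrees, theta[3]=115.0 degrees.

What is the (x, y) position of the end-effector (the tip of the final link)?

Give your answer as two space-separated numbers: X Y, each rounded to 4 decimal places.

Answer: -3.1399 -7.1512

Derivation:
joint[0] = (0.0000, 0.0000)  (base)
link 0: phi[0] = 140 = 140 deg
  cos(140 deg) = -0.7660, sin(140 deg) = 0.6428
  joint[1] = (0.0000, 0.0000) + 4.8 * (-0.7660, 0.6428) = (0.0000 + -3.6770, 0.0000 + 3.0854) = (-3.6770, 3.0854)
link 1: phi[1] = 140 + 80 = 220 deg
  cos(220 deg) = -0.7660, sin(220 deg) = -0.6428
  joint[2] = (-3.6770, 3.0854) + 10.7 * (-0.7660, -0.6428) = (-3.6770 + -8.1967, 3.0854 + -6.8778) = (-11.8737, -3.7924)
link 2: phi[2] = 140 + 80 + 90 = 310 deg
  cos(310 deg) = 0.6428, sin(310 deg) = -0.7660
  joint[3] = (-11.8737, -3.7924) + 10.3 * (0.6428, -0.7660) = (-11.8737 + 6.6207, -3.7924 + -7.8903) = (-5.2530, -11.6827)
link 3: phi[3] = 140 + 80 + 90 + 115 = 425 deg
  cos(425 deg) = 0.4226, sin(425 deg) = 0.9063
  joint[4] = (-5.2530, -11.6827) + 5 * (0.4226, 0.9063) = (-5.2530 + 2.1131, -11.6827 + 4.5315) = (-3.1399, -7.1512)
End effector: (-3.1399, -7.1512)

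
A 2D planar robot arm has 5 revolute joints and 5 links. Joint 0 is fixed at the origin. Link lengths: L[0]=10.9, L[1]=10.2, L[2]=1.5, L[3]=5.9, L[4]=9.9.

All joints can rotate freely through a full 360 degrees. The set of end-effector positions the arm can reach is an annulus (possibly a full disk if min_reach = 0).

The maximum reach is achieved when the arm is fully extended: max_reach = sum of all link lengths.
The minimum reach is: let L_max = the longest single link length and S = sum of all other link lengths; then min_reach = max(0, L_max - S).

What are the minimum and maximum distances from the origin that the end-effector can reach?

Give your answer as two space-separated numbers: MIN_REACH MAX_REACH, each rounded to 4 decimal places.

Answer: 0.0000 38.4000

Derivation:
Link lengths: [10.9, 10.2, 1.5, 5.9, 9.9]
max_reach = 10.9 + 10.2 + 1.5 + 5.9 + 9.9 = 38.4
L_max = max([10.9, 10.2, 1.5, 5.9, 9.9]) = 10.9
S (sum of others) = 38.4 - 10.9 = 27.5
min_reach = max(0, 10.9 - 27.5) = max(0, -16.6) = 0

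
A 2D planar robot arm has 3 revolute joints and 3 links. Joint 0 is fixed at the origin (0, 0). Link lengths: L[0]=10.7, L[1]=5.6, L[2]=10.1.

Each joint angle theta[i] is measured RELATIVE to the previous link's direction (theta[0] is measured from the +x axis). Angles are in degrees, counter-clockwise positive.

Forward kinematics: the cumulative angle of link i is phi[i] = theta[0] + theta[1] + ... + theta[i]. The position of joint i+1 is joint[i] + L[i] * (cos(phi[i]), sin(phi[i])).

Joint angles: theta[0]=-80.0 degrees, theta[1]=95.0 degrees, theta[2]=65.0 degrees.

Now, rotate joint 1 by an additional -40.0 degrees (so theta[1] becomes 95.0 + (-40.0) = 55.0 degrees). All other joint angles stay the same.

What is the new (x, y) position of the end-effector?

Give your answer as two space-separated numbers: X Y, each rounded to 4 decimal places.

Answer: 14.6704 -6.4120

Derivation:
joint[0] = (0.0000, 0.0000)  (base)
link 0: phi[0] = -80 = -80 deg
  cos(-80 deg) = 0.1736, sin(-80 deg) = -0.9848
  joint[1] = (0.0000, 0.0000) + 10.7 * (0.1736, -0.9848) = (0.0000 + 1.8580, 0.0000 + -10.5374) = (1.8580, -10.5374)
link 1: phi[1] = -80 + 55 = -25 deg
  cos(-25 deg) = 0.9063, sin(-25 deg) = -0.4226
  joint[2] = (1.8580, -10.5374) + 5.6 * (0.9063, -0.4226) = (1.8580 + 5.0753, -10.5374 + -2.3667) = (6.9334, -12.9041)
link 2: phi[2] = -80 + 55 + 65 = 40 deg
  cos(40 deg) = 0.7660, sin(40 deg) = 0.6428
  joint[3] = (6.9334, -12.9041) + 10.1 * (0.7660, 0.6428) = (6.9334 + 7.7370, -12.9041 + 6.4922) = (14.6704, -6.4120)
End effector: (14.6704, -6.4120)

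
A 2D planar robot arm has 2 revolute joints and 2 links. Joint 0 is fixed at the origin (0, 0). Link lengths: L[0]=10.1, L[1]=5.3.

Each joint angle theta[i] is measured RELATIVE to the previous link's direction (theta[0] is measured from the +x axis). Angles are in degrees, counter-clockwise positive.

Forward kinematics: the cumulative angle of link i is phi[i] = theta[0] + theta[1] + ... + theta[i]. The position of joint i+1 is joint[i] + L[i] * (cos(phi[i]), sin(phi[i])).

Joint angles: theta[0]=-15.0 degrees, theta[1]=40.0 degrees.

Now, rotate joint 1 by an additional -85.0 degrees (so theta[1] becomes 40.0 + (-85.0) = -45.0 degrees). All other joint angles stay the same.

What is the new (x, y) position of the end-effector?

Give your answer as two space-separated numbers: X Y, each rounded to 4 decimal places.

Answer: 12.4059 -7.2040

Derivation:
joint[0] = (0.0000, 0.0000)  (base)
link 0: phi[0] = -15 = -15 deg
  cos(-15 deg) = 0.9659, sin(-15 deg) = -0.2588
  joint[1] = (0.0000, 0.0000) + 10.1 * (0.9659, -0.2588) = (0.0000 + 9.7559, 0.0000 + -2.6141) = (9.7559, -2.6141)
link 1: phi[1] = -15 + -45 = -60 deg
  cos(-60 deg) = 0.5000, sin(-60 deg) = -0.8660
  joint[2] = (9.7559, -2.6141) + 5.3 * (0.5000, -0.8660) = (9.7559 + 2.6500, -2.6141 + -4.5899) = (12.4059, -7.2040)
End effector: (12.4059, -7.2040)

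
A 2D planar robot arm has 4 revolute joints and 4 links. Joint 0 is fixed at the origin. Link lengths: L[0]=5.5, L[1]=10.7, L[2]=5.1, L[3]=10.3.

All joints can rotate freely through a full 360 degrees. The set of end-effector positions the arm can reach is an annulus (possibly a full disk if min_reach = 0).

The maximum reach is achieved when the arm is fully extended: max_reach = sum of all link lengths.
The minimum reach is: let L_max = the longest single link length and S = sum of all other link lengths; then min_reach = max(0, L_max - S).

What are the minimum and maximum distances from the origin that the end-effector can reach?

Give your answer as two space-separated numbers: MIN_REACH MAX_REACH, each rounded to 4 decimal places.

Link lengths: [5.5, 10.7, 5.1, 10.3]
max_reach = 5.5 + 10.7 + 5.1 + 10.3 = 31.6
L_max = max([5.5, 10.7, 5.1, 10.3]) = 10.7
S (sum of others) = 31.6 - 10.7 = 20.9
min_reach = max(0, 10.7 - 20.9) = max(0, -10.2) = 0

Answer: 0.0000 31.6000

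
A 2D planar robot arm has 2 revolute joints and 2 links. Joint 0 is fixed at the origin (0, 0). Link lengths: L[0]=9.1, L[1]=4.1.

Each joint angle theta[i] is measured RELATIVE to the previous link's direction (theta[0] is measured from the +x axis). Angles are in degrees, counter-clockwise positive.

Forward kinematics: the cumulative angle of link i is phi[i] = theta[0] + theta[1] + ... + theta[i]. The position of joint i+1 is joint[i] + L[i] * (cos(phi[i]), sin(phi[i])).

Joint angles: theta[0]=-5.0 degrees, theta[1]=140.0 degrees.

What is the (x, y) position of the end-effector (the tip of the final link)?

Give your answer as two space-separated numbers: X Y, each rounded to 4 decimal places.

Answer: 6.1662 2.1060

Derivation:
joint[0] = (0.0000, 0.0000)  (base)
link 0: phi[0] = -5 = -5 deg
  cos(-5 deg) = 0.9962, sin(-5 deg) = -0.0872
  joint[1] = (0.0000, 0.0000) + 9.1 * (0.9962, -0.0872) = (0.0000 + 9.0654, 0.0000 + -0.7931) = (9.0654, -0.7931)
link 1: phi[1] = -5 + 140 = 135 deg
  cos(135 deg) = -0.7071, sin(135 deg) = 0.7071
  joint[2] = (9.0654, -0.7931) + 4.1 * (-0.7071, 0.7071) = (9.0654 + -2.8991, -0.7931 + 2.8991) = (6.1662, 2.1060)
End effector: (6.1662, 2.1060)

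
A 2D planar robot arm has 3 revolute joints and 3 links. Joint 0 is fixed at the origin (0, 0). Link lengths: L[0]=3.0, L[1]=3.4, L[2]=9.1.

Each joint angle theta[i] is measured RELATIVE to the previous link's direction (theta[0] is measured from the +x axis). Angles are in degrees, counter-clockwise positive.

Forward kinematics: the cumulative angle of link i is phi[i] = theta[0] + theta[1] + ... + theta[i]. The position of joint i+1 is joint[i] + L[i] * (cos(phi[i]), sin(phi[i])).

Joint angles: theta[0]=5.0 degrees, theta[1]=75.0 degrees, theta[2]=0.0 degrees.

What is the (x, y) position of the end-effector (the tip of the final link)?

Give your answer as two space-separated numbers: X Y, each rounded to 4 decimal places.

Answer: 5.1592 12.5716

Derivation:
joint[0] = (0.0000, 0.0000)  (base)
link 0: phi[0] = 5 = 5 deg
  cos(5 deg) = 0.9962, sin(5 deg) = 0.0872
  joint[1] = (0.0000, 0.0000) + 3 * (0.9962, 0.0872) = (0.0000 + 2.9886, 0.0000 + 0.2615) = (2.9886, 0.2615)
link 1: phi[1] = 5 + 75 = 80 deg
  cos(80 deg) = 0.1736, sin(80 deg) = 0.9848
  joint[2] = (2.9886, 0.2615) + 3.4 * (0.1736, 0.9848) = (2.9886 + 0.5904, 0.2615 + 3.3483) = (3.5790, 3.6098)
link 2: phi[2] = 5 + 75 + 0 = 80 deg
  cos(80 deg) = 0.1736, sin(80 deg) = 0.9848
  joint[3] = (3.5790, 3.6098) + 9.1 * (0.1736, 0.9848) = (3.5790 + 1.5802, 3.6098 + 8.9618) = (5.1592, 12.5716)
End effector: (5.1592, 12.5716)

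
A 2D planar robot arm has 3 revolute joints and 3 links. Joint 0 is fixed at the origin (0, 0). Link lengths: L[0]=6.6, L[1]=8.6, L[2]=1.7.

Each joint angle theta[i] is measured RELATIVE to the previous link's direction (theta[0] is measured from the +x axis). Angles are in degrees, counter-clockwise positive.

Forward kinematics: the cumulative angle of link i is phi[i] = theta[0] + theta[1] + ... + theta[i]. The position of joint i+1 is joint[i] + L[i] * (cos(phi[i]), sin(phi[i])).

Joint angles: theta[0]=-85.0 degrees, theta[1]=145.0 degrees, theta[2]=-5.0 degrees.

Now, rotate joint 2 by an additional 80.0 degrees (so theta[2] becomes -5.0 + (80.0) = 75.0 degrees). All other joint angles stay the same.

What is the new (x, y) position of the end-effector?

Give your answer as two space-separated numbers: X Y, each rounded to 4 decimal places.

joint[0] = (0.0000, 0.0000)  (base)
link 0: phi[0] = -85 = -85 deg
  cos(-85 deg) = 0.0872, sin(-85 deg) = -0.9962
  joint[1] = (0.0000, 0.0000) + 6.6 * (0.0872, -0.9962) = (0.0000 + 0.5752, 0.0000 + -6.5749) = (0.5752, -6.5749)
link 1: phi[1] = -85 + 145 = 60 deg
  cos(60 deg) = 0.5000, sin(60 deg) = 0.8660
  joint[2] = (0.5752, -6.5749) + 8.6 * (0.5000, 0.8660) = (0.5752 + 4.3000, -6.5749 + 7.4478) = (4.8752, 0.8729)
link 2: phi[2] = -85 + 145 + 75 = 135 deg
  cos(135 deg) = -0.7071, sin(135 deg) = 0.7071
  joint[3] = (4.8752, 0.8729) + 1.7 * (-0.7071, 0.7071) = (4.8752 + -1.2021, 0.8729 + 1.2021) = (3.6731, 2.0750)
End effector: (3.6731, 2.0750)

Answer: 3.6731 2.0750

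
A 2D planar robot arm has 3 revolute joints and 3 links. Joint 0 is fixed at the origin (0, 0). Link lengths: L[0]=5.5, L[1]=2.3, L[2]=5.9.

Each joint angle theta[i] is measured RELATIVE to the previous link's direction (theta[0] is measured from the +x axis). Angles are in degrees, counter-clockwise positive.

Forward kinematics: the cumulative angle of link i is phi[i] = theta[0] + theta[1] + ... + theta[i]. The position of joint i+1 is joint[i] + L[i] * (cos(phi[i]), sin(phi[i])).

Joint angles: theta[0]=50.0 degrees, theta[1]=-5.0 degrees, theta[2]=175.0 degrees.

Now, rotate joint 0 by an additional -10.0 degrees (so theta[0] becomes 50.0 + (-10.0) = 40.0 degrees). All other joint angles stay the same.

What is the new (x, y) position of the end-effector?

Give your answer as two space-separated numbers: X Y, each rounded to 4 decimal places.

joint[0] = (0.0000, 0.0000)  (base)
link 0: phi[0] = 40 = 40 deg
  cos(40 deg) = 0.7660, sin(40 deg) = 0.6428
  joint[1] = (0.0000, 0.0000) + 5.5 * (0.7660, 0.6428) = (0.0000 + 4.2132, 0.0000 + 3.5353) = (4.2132, 3.5353)
link 1: phi[1] = 40 + -5 = 35 deg
  cos(35 deg) = 0.8192, sin(35 deg) = 0.5736
  joint[2] = (4.2132, 3.5353) + 2.3 * (0.8192, 0.5736) = (4.2132 + 1.8840, 3.5353 + 1.3192) = (6.0973, 4.8546)
link 2: phi[2] = 40 + -5 + 175 = 210 deg
  cos(210 deg) = -0.8660, sin(210 deg) = -0.5000
  joint[3] = (6.0973, 4.8546) + 5.9 * (-0.8660, -0.5000) = (6.0973 + -5.1095, 4.8546 + -2.9500) = (0.9877, 1.9046)
End effector: (0.9877, 1.9046)

Answer: 0.9877 1.9046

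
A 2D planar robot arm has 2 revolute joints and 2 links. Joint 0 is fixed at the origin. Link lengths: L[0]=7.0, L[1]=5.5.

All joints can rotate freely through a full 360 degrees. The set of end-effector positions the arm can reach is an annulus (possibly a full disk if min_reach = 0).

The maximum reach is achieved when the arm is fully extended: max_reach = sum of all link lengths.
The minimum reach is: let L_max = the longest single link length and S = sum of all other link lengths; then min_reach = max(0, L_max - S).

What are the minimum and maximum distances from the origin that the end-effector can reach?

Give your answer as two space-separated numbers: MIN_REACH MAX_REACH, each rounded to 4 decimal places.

Link lengths: [7.0, 5.5]
max_reach = 7 + 5.5 = 12.5
L_max = max([7.0, 5.5]) = 7
S (sum of others) = 12.5 - 7 = 5.5
min_reach = max(0, 7 - 5.5) = max(0, 1.5) = 1.5

Answer: 1.5000 12.5000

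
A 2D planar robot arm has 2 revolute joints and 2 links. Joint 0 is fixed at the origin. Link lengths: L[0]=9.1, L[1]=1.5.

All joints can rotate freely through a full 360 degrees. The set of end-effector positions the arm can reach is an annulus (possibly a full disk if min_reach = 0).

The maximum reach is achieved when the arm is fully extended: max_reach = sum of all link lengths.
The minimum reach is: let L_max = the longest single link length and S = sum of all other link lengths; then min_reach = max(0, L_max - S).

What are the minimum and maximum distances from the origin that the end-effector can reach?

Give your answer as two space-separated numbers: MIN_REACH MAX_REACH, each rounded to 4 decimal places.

Link lengths: [9.1, 1.5]
max_reach = 9.1 + 1.5 = 10.6
L_max = max([9.1, 1.5]) = 9.1
S (sum of others) = 10.6 - 9.1 = 1.5
min_reach = max(0, 9.1 - 1.5) = max(0, 7.6) = 7.6

Answer: 7.6000 10.6000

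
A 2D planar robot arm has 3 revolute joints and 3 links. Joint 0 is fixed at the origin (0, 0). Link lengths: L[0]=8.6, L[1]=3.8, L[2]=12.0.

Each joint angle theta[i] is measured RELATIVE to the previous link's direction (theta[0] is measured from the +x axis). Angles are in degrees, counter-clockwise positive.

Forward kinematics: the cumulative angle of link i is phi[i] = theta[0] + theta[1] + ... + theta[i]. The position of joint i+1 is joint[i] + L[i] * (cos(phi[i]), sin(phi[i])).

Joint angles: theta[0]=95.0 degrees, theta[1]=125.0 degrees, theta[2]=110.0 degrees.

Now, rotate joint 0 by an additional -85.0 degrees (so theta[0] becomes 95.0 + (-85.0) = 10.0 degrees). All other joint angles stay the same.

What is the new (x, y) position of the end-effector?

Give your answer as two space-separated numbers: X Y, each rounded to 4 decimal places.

joint[0] = (0.0000, 0.0000)  (base)
link 0: phi[0] = 10 = 10 deg
  cos(10 deg) = 0.9848, sin(10 deg) = 0.1736
  joint[1] = (0.0000, 0.0000) + 8.6 * (0.9848, 0.1736) = (0.0000 + 8.4693, 0.0000 + 1.4934) = (8.4693, 1.4934)
link 1: phi[1] = 10 + 125 = 135 deg
  cos(135 deg) = -0.7071, sin(135 deg) = 0.7071
  joint[2] = (8.4693, 1.4934) + 3.8 * (-0.7071, 0.7071) = (8.4693 + -2.6870, 1.4934 + 2.6870) = (5.7823, 4.1804)
link 2: phi[2] = 10 + 125 + 110 = 245 deg
  cos(245 deg) = -0.4226, sin(245 deg) = -0.9063
  joint[3] = (5.7823, 4.1804) + 12 * (-0.4226, -0.9063) = (5.7823 + -5.0714, 4.1804 + -10.8757) = (0.7109, -6.6953)
End effector: (0.7109, -6.6953)

Answer: 0.7109 -6.6953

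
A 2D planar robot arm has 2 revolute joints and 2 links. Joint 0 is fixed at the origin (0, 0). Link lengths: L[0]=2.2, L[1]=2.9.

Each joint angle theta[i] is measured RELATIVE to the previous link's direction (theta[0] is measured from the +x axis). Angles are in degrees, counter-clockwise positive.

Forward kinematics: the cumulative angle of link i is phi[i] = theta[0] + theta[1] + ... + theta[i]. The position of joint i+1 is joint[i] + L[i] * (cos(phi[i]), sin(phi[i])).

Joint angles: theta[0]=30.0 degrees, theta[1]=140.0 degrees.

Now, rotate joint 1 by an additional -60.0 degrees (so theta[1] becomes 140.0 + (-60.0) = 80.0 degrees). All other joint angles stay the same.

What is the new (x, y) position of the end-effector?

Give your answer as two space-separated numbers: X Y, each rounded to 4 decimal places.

Answer: 0.9134 3.8251

Derivation:
joint[0] = (0.0000, 0.0000)  (base)
link 0: phi[0] = 30 = 30 deg
  cos(30 deg) = 0.8660, sin(30 deg) = 0.5000
  joint[1] = (0.0000, 0.0000) + 2.2 * (0.8660, 0.5000) = (0.0000 + 1.9053, 0.0000 + 1.1000) = (1.9053, 1.1000)
link 1: phi[1] = 30 + 80 = 110 deg
  cos(110 deg) = -0.3420, sin(110 deg) = 0.9397
  joint[2] = (1.9053, 1.1000) + 2.9 * (-0.3420, 0.9397) = (1.9053 + -0.9919, 1.1000 + 2.7251) = (0.9134, 3.8251)
End effector: (0.9134, 3.8251)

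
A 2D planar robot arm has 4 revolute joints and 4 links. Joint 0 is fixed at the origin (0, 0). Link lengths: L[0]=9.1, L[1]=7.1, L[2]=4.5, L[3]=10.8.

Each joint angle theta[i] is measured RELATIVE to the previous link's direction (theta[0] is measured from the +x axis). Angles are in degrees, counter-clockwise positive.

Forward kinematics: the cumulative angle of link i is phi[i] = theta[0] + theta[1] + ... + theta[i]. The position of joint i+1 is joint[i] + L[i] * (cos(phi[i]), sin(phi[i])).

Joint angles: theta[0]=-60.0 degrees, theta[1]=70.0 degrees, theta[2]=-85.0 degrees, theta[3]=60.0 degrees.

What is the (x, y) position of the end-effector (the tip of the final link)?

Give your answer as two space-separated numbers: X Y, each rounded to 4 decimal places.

Answer: 23.1388 -13.7898

Derivation:
joint[0] = (0.0000, 0.0000)  (base)
link 0: phi[0] = -60 = -60 deg
  cos(-60 deg) = 0.5000, sin(-60 deg) = -0.8660
  joint[1] = (0.0000, 0.0000) + 9.1 * (0.5000, -0.8660) = (0.0000 + 4.5500, 0.0000 + -7.8808) = (4.5500, -7.8808)
link 1: phi[1] = -60 + 70 = 10 deg
  cos(10 deg) = 0.9848, sin(10 deg) = 0.1736
  joint[2] = (4.5500, -7.8808) + 7.1 * (0.9848, 0.1736) = (4.5500 + 6.9921, -7.8808 + 1.2329) = (11.5421, -6.6479)
link 2: phi[2] = -60 + 70 + -85 = -75 deg
  cos(-75 deg) = 0.2588, sin(-75 deg) = -0.9659
  joint[3] = (11.5421, -6.6479) + 4.5 * (0.2588, -0.9659) = (11.5421 + 1.1647, -6.6479 + -4.3467) = (12.7068, -10.9946)
link 3: phi[3] = -60 + 70 + -85 + 60 = -15 deg
  cos(-15 deg) = 0.9659, sin(-15 deg) = -0.2588
  joint[4] = (12.7068, -10.9946) + 10.8 * (0.9659, -0.2588) = (12.7068 + 10.4320, -10.9946 + -2.7952) = (23.1388, -13.7898)
End effector: (23.1388, -13.7898)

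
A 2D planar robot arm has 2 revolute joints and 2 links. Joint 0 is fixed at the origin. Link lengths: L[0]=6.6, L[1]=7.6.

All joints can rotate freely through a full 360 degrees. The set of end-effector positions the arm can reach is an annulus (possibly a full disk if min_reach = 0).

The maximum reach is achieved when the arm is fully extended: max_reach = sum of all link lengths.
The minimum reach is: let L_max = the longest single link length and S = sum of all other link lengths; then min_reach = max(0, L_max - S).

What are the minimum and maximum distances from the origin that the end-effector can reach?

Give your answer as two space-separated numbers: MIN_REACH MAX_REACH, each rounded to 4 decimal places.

Answer: 1.0000 14.2000

Derivation:
Link lengths: [6.6, 7.6]
max_reach = 6.6 + 7.6 = 14.2
L_max = max([6.6, 7.6]) = 7.6
S (sum of others) = 14.2 - 7.6 = 6.6
min_reach = max(0, 7.6 - 6.6) = max(0, 1) = 1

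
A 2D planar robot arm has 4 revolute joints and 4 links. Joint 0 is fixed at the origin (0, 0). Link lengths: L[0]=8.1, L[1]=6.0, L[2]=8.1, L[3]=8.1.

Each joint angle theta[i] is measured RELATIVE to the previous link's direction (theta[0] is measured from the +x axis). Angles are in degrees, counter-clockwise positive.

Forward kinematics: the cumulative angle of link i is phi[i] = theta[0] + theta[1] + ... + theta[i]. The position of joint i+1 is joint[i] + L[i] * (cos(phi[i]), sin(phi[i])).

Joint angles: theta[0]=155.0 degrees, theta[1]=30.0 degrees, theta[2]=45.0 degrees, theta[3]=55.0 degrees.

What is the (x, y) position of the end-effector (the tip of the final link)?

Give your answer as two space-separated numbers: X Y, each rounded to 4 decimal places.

Answer: -16.4284 -11.1287

Derivation:
joint[0] = (0.0000, 0.0000)  (base)
link 0: phi[0] = 155 = 155 deg
  cos(155 deg) = -0.9063, sin(155 deg) = 0.4226
  joint[1] = (0.0000, 0.0000) + 8.1 * (-0.9063, 0.4226) = (0.0000 + -7.3411, 0.0000 + 3.4232) = (-7.3411, 3.4232)
link 1: phi[1] = 155 + 30 = 185 deg
  cos(185 deg) = -0.9962, sin(185 deg) = -0.0872
  joint[2] = (-7.3411, 3.4232) + 6 * (-0.9962, -0.0872) = (-7.3411 + -5.9772, 3.4232 + -0.5229) = (-13.3183, 2.9003)
link 2: phi[2] = 155 + 30 + 45 = 230 deg
  cos(230 deg) = -0.6428, sin(230 deg) = -0.7660
  joint[3] = (-13.3183, 2.9003) + 8.1 * (-0.6428, -0.7660) = (-13.3183 + -5.2066, 2.9003 + -6.2050) = (-18.5248, -3.3047)
link 3: phi[3] = 155 + 30 + 45 + 55 = 285 deg
  cos(285 deg) = 0.2588, sin(285 deg) = -0.9659
  joint[4] = (-18.5248, -3.3047) + 8.1 * (0.2588, -0.9659) = (-18.5248 + 2.0964, -3.3047 + -7.8240) = (-16.4284, -11.1287)
End effector: (-16.4284, -11.1287)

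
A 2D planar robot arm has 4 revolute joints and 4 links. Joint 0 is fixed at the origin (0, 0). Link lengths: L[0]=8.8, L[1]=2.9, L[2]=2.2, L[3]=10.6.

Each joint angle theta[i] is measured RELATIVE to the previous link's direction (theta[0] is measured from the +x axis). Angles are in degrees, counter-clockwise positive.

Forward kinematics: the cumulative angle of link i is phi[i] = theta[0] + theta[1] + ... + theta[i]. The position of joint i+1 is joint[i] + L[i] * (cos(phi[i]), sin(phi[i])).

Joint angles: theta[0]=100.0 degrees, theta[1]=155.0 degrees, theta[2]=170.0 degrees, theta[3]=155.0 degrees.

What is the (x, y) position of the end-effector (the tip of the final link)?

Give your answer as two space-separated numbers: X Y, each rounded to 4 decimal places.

joint[0] = (0.0000, 0.0000)  (base)
link 0: phi[0] = 100 = 100 deg
  cos(100 deg) = -0.1736, sin(100 deg) = 0.9848
  joint[1] = (0.0000, 0.0000) + 8.8 * (-0.1736, 0.9848) = (0.0000 + -1.5281, 0.0000 + 8.6663) = (-1.5281, 8.6663)
link 1: phi[1] = 100 + 155 = 255 deg
  cos(255 deg) = -0.2588, sin(255 deg) = -0.9659
  joint[2] = (-1.5281, 8.6663) + 2.9 * (-0.2588, -0.9659) = (-1.5281 + -0.7506, 8.6663 + -2.8012) = (-2.2787, 5.8651)
link 2: phi[2] = 100 + 155 + 170 = 425 deg
  cos(425 deg) = 0.4226, sin(425 deg) = 0.9063
  joint[3] = (-2.2787, 5.8651) + 2.2 * (0.4226, 0.9063) = (-2.2787 + 0.9298, 5.8651 + 1.9939) = (-1.3489, 7.8590)
link 3: phi[3] = 100 + 155 + 170 + 155 = 580 deg
  cos(580 deg) = -0.7660, sin(580 deg) = -0.6428
  joint[4] = (-1.3489, 7.8590) + 10.6 * (-0.7660, -0.6428) = (-1.3489 + -8.1201, 7.8590 + -6.8135) = (-9.4690, 1.0455)
End effector: (-9.4690, 1.0455)

Answer: -9.4690 1.0455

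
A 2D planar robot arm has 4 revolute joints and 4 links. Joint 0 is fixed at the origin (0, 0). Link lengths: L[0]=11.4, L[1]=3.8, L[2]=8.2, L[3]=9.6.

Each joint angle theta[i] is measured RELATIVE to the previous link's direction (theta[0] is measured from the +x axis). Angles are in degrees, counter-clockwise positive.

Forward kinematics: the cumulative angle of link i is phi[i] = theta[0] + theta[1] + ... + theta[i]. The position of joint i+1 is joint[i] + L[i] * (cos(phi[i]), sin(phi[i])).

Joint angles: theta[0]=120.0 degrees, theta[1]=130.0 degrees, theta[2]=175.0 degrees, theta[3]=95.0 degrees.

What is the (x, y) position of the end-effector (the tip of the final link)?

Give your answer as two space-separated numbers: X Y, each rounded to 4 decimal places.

joint[0] = (0.0000, 0.0000)  (base)
link 0: phi[0] = 120 = 120 deg
  cos(120 deg) = -0.5000, sin(120 deg) = 0.8660
  joint[1] = (0.0000, 0.0000) + 11.4 * (-0.5000, 0.8660) = (0.0000 + -5.7000, 0.0000 + 9.8727) = (-5.7000, 9.8727)
link 1: phi[1] = 120 + 130 = 250 deg
  cos(250 deg) = -0.3420, sin(250 deg) = -0.9397
  joint[2] = (-5.7000, 9.8727) + 3.8 * (-0.3420, -0.9397) = (-5.7000 + -1.2997, 9.8727 + -3.5708) = (-6.9997, 6.3019)
link 2: phi[2] = 120 + 130 + 175 = 425 deg
  cos(425 deg) = 0.4226, sin(425 deg) = 0.9063
  joint[3] = (-6.9997, 6.3019) + 8.2 * (0.4226, 0.9063) = (-6.9997 + 3.4655, 6.3019 + 7.4317) = (-3.5342, 13.7336)
link 3: phi[3] = 120 + 130 + 175 + 95 = 520 deg
  cos(520 deg) = -0.9397, sin(520 deg) = 0.3420
  joint[4] = (-3.5342, 13.7336) + 9.6 * (-0.9397, 0.3420) = (-3.5342 + -9.0210, 13.7336 + 3.2834) = (-12.5553, 17.0170)
End effector: (-12.5553, 17.0170)

Answer: -12.5553 17.0170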